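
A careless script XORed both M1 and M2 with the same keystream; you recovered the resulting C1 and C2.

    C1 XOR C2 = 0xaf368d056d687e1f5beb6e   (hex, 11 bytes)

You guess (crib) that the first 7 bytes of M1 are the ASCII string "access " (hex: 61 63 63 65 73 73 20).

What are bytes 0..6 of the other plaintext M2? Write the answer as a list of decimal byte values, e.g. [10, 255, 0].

[206, 85, 238, 96, 30, 27, 94]

Since C1 ⊕ C2 = M1 ⊕ M2, XORing with the guessed M1 bytes yields the corresponding M2 bytes: M2 = (C1 ⊕ C2) ⊕ M1.
byte 0: 175 xor  97 = 206
byte 1:  54 xor  99 =  85
byte 2: 141 xor  99 = 238
byte 3:   5 xor 101 =  96
byte 4: 109 xor 115 =  30
byte 5: 104 xor 115 =  27
byte 6: 126 xor  32 =  94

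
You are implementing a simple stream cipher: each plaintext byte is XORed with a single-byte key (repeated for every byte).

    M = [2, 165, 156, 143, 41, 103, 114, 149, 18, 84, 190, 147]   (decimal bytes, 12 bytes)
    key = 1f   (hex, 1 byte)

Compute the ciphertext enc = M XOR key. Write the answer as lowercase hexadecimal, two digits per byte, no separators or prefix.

1dba839036786d8a0d4ba18c

The 1-byte key repeats, so the effective keystream is 1f 1f 1f 1f 1f 1f 1f 1f 1f 1f 1f 1f.
byte 0: 00000010 ⊕ 00011111 = 00011101
byte 1: 10100101 ⊕ 00011111 = 10111010
byte 2: 10011100 ⊕ 00011111 = 10000011
byte 3: 10001111 ⊕ 00011111 = 10010000
byte 4: 00101001 ⊕ 00011111 = 00110110
byte 5: 01100111 ⊕ 00011111 = 01111000
byte 6: 01110010 ⊕ 00011111 = 01101101
byte 7: 10010101 ⊕ 00011111 = 10001010
byte 8: 00010010 ⊕ 00011111 = 00001101
byte 9: 01010100 ⊕ 00011111 = 01001011
byte 10: 10111110 ⊕ 00011111 = 10100001
byte 11: 10010011 ⊕ 00011111 = 10001100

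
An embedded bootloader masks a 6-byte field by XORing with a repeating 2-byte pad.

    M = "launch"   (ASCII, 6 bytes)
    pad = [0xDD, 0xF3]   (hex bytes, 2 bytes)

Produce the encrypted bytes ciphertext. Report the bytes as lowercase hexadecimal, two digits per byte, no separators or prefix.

b192a89dbe9b

The 2-byte key repeats, so the effective keystream is dd f3 dd f3 dd f3.
byte 0: 6c ^ dd = b1
byte 1: 61 ^ f3 = 92
byte 2: 75 ^ dd = a8
byte 3: 6e ^ f3 = 9d
byte 4: 63 ^ dd = be
byte 5: 68 ^ f3 = 9b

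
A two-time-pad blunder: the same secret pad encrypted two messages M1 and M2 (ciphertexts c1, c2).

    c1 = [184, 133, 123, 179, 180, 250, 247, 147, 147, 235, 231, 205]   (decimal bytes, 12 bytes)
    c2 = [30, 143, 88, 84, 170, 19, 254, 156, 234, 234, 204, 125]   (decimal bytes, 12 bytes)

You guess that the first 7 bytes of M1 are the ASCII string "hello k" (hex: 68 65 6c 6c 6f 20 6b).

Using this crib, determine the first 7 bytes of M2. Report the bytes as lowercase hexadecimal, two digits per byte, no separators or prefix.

ce6f4f8b71c962

First, c1 ⊕ c2 = (M1 ⊕ K) ⊕ (M2 ⊕ K) = M1 ⊕ M2, so the key drops out. Then M2 = (M1 ⊕ M2) ⊕ M1 over the first 7 bytes.
byte 0: (b8 ^ 1e) ^ 68 = a6 ^ 68 = ce
byte 1: (85 ^ 8f) ^ 65 = 0a ^ 65 = 6f
byte 2: (7b ^ 58) ^ 6c = 23 ^ 6c = 4f
byte 3: (b3 ^ 54) ^ 6c = e7 ^ 6c = 8b
byte 4: (b4 ^ aa) ^ 6f = 1e ^ 6f = 71
byte 5: (fa ^ 13) ^ 20 = e9 ^ 20 = c9
byte 6: (f7 ^ fe) ^ 6b = 09 ^ 6b = 62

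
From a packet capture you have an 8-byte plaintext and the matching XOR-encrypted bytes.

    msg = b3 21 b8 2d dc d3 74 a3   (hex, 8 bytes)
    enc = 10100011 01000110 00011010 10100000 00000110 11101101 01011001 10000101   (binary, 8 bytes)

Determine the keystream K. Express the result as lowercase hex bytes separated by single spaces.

Since enc = msg ⊕ K, XORing both sides with msg gives K = msg ⊕ enc.
b3 ⊕ a3 = 10
21 ⊕ 46 = 67
b8 ⊕ 1a = a2
2d ⊕ a0 = 8d
dc ⊕ 06 = da
d3 ⊕ ed = 3e
74 ⊕ 59 = 2d
a3 ⊕ 85 = 26

10 67 a2 8d da 3e 2d 26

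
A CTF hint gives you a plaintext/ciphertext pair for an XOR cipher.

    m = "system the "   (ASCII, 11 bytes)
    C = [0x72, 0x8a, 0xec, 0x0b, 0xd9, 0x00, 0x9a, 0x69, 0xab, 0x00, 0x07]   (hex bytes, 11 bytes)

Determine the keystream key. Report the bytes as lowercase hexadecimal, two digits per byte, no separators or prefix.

01f39f7fbc6dba1dc36527

Since C = m ⊕ key, XORing both sides with m gives key = m ⊕ C.
01110011 ⊕ 01110010 = 00000001
01111001 ⊕ 10001010 = 11110011
01110011 ⊕ 11101100 = 10011111
01110100 ⊕ 00001011 = 01111111
01100101 ⊕ 11011001 = 10111100
01101101 ⊕ 00000000 = 01101101
00100000 ⊕ 10011010 = 10111010
01110100 ⊕ 01101001 = 00011101
01101000 ⊕ 10101011 = 11000011
01100101 ⊕ 00000000 = 01100101
00100000 ⊕ 00000111 = 00100111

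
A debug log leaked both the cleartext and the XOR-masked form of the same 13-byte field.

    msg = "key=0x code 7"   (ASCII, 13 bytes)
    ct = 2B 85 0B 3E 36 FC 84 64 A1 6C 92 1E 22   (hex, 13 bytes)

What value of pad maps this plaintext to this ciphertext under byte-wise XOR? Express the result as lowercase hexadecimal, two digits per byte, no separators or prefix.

Since ct = msg ⊕ pad, XORing both sides with msg gives pad = msg ⊕ ct.
6b ^ 2b = 40
65 ^ 85 = e0
79 ^ 0b = 72
3d ^ 3e = 03
30 ^ 36 = 06
78 ^ fc = 84
20 ^ 84 = a4
63 ^ 64 = 07
6f ^ a1 = ce
64 ^ 6c = 08
65 ^ 92 = f7
20 ^ 1e = 3e
37 ^ 22 = 15

40e072030684a407ce08f73e15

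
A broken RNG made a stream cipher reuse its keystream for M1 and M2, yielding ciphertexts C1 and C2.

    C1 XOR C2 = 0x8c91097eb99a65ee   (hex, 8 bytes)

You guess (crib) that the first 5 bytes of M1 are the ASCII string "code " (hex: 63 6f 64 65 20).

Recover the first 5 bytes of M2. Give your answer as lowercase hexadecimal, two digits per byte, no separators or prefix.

effe6d1b99

Since C1 ⊕ C2 = M1 ⊕ M2, XORing with the guessed M1 bytes yields the corresponding M2 bytes: M2 = (C1 ⊕ C2) ⊕ M1.
8c XOR 63 = ef
91 XOR 6f = fe
09 XOR 64 = 6d
7e XOR 65 = 1b
b9 XOR 20 = 99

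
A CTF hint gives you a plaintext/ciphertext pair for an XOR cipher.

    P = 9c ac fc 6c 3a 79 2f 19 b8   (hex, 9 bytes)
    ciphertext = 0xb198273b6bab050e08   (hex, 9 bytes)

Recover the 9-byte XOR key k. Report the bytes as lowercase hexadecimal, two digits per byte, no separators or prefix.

2d34db5751d22a17b0

Since ciphertext = P ⊕ k, XORing both sides with P gives k = P ⊕ ciphertext.
9c ^ b1 = 2d
ac ^ 98 = 34
fc ^ 27 = db
6c ^ 3b = 57
3a ^ 6b = 51
79 ^ ab = d2
2f ^ 05 = 2a
19 ^ 0e = 17
b8 ^ 08 = b0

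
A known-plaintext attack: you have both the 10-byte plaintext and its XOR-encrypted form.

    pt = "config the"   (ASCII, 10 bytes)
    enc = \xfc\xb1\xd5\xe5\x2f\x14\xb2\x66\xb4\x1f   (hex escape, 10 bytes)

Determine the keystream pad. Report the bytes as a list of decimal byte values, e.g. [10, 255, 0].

Since enc = pt ⊕ pad, XORing both sides with pt gives pad = pt ⊕ enc.
01100011 XOR 11111100 = 10011111
01101111 XOR 10110001 = 11011110
01101110 XOR 11010101 = 10111011
01100110 XOR 11100101 = 10000011
01101001 XOR 00101111 = 01000110
01100111 XOR 00010100 = 01110011
00100000 XOR 10110010 = 10010010
01110100 XOR 01100110 = 00010010
01101000 XOR 10110100 = 11011100
01100101 XOR 00011111 = 01111010

[159, 222, 187, 131, 70, 115, 146, 18, 220, 122]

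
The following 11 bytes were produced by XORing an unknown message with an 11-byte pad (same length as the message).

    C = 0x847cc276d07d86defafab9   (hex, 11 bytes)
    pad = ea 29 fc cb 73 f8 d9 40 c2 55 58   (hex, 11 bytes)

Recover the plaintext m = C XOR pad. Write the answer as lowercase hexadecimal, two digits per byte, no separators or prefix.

132 ⊕ 234 = 110
124 ⊕  41 =  85
194 ⊕ 252 =  62
118 ⊕ 203 = 189
208 ⊕ 115 = 163
125 ⊕ 248 = 133
134 ⊕ 217 =  95
222 ⊕  64 = 158
250 ⊕ 194 =  56
250 ⊕  85 = 175
185 ⊕  88 = 225

6e553ebda3855f9e38afe1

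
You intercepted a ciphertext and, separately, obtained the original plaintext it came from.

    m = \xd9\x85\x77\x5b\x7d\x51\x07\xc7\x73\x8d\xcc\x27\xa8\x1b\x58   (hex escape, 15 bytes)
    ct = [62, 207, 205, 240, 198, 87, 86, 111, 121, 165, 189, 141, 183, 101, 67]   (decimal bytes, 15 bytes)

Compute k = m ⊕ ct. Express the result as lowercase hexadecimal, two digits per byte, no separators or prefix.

Since ct = m ⊕ k, XORing both sides with m gives k = m ⊕ ct.
217 ⊕  62 = 231
133 ⊕ 207 =  74
119 ⊕ 205 = 186
 91 ⊕ 240 = 171
125 ⊕ 198 = 187
 81 ⊕  87 =   6
  7 ⊕  86 =  81
199 ⊕ 111 = 168
115 ⊕ 121 =  10
141 ⊕ 165 =  40
204 ⊕ 189 = 113
 39 ⊕ 141 = 170
168 ⊕ 183 =  31
 27 ⊕ 101 = 126
 88 ⊕  67 =  27

e74abaabbb0651a80a2871aa1f7e1b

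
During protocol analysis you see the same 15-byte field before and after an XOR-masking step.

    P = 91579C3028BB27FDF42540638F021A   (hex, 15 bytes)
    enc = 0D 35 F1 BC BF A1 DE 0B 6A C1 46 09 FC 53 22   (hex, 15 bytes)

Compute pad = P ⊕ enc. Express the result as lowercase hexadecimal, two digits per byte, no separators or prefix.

9c626d8c971af9f69ee4066a735138

Since enc = P ⊕ pad, XORing both sides with P gives pad = P ⊕ enc.
byte 0: 91 XOR 0d = 9c
byte 1: 57 XOR 35 = 62
byte 2: 9c XOR f1 = 6d
byte 3: 30 XOR bc = 8c
byte 4: 28 XOR bf = 97
byte 5: bb XOR a1 = 1a
byte 6: 27 XOR de = f9
byte 7: fd XOR 0b = f6
byte 8: f4 XOR 6a = 9e
byte 9: 25 XOR c1 = e4
byte 10: 40 XOR 46 = 06
byte 11: 63 XOR 09 = 6a
byte 12: 8f XOR fc = 73
byte 13: 02 XOR 53 = 51
byte 14: 1a XOR 22 = 38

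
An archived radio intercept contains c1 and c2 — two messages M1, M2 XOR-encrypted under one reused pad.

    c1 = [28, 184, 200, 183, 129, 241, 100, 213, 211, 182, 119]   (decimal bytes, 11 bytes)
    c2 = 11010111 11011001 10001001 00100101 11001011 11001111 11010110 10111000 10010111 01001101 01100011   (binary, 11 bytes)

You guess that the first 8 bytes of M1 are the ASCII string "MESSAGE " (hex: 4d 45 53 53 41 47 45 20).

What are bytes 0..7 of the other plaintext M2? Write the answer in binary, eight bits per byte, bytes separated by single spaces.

10000110 00100100 00010010 11000001 00001011 01111001 11110111 01001101

First, c1 ⊕ c2 = (M1 ⊕ K) ⊕ (M2 ⊕ K) = M1 ⊕ M2, so the key drops out. Then M2 = (M1 ⊕ M2) ⊕ M1 over the first 8 bytes.
byte 0: (1c XOR d7) XOR 4d = cb XOR 4d = 86
byte 1: (b8 XOR d9) XOR 45 = 61 XOR 45 = 24
byte 2: (c8 XOR 89) XOR 53 = 41 XOR 53 = 12
byte 3: (b7 XOR 25) XOR 53 = 92 XOR 53 = c1
byte 4: (81 XOR cb) XOR 41 = 4a XOR 41 = 0b
byte 5: (f1 XOR cf) XOR 47 = 3e XOR 47 = 79
byte 6: (64 XOR d6) XOR 45 = b2 XOR 45 = f7
byte 7: (d5 XOR b8) XOR 20 = 6d XOR 20 = 4d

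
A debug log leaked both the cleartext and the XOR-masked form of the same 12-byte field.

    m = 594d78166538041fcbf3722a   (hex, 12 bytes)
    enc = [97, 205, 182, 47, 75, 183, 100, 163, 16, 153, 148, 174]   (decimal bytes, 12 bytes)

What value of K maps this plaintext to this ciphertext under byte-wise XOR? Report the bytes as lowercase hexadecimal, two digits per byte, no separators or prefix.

Since enc = m ⊕ K, XORing both sides with m gives K = m ⊕ enc.
59 ⊕ 61 = 38
4d ⊕ cd = 80
78 ⊕ b6 = ce
16 ⊕ 2f = 39
65 ⊕ 4b = 2e
38 ⊕ b7 = 8f
04 ⊕ 64 = 60
1f ⊕ a3 = bc
cb ⊕ 10 = db
f3 ⊕ 99 = 6a
72 ⊕ 94 = e6
2a ⊕ ae = 84

3880ce392e8f60bcdb6ae684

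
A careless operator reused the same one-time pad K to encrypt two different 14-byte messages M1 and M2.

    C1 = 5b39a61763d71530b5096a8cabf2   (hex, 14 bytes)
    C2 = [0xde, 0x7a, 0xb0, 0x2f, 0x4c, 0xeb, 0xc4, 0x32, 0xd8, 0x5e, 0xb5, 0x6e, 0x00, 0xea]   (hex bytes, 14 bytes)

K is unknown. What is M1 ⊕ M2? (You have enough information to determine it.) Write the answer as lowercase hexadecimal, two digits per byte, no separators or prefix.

C1 ⊕ C2 = (M1 ⊕ K) ⊕ (M2 ⊕ K) = M1 ⊕ M2 — the shared key cancels under XOR.
byte 0: 5b xor de = 85
byte 1: 39 xor 7a = 43
byte 2: a6 xor b0 = 16
byte 3: 17 xor 2f = 38
byte 4: 63 xor 4c = 2f
byte 5: d7 xor eb = 3c
byte 6: 15 xor c4 = d1
byte 7: 30 xor 32 = 02
byte 8: b5 xor d8 = 6d
byte 9: 09 xor 5e = 57
byte 10: 6a xor b5 = df
byte 11: 8c xor 6e = e2
byte 12: ab xor 00 = ab
byte 13: f2 xor ea = 18

854316382f3cd1026d57dfe2ab18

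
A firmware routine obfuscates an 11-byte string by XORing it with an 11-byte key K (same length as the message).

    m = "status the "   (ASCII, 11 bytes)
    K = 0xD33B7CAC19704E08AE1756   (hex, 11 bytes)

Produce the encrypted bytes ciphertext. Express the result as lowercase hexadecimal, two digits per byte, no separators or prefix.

73 ^ d3 = a0
74 ^ 3b = 4f
61 ^ 7c = 1d
74 ^ ac = d8
75 ^ 19 = 6c
73 ^ 70 = 03
20 ^ 4e = 6e
74 ^ 08 = 7c
68 ^ ae = c6
65 ^ 17 = 72
20 ^ 56 = 76

a04f1dd86c036e7cc67276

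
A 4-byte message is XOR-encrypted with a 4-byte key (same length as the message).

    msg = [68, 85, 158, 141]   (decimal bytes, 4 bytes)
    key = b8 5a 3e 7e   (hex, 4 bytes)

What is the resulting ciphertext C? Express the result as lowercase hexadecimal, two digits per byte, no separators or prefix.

fc0fa0f3

 68 XOR 184 = 252
 85 XOR  90 =  15
158 XOR  62 = 160
141 XOR 126 = 243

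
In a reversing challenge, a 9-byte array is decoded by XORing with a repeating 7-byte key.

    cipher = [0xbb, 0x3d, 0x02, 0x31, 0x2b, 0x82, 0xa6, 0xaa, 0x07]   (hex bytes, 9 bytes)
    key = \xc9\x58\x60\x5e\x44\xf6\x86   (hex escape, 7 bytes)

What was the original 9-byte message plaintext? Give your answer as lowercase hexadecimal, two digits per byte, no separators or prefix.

7265626f6f7420635f

The 7-byte key repeats, so the effective keystream is c9 58 60 5e 44 f6 86 c9 58.
byte 0: 187 xor 201 = 114
byte 1:  61 xor  88 = 101
byte 2:   2 xor  96 =  98
byte 3:  49 xor  94 = 111
byte 4:  43 xor  68 = 111
byte 5: 130 xor 246 = 116
byte 6: 166 xor 134 =  32
byte 7: 170 xor 201 =  99
byte 8:   7 xor  88 =  95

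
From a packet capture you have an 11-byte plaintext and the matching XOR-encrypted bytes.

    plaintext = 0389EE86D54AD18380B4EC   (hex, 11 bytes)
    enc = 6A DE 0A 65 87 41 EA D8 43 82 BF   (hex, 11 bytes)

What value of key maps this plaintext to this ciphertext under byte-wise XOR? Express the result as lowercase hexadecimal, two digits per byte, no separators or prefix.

6957e4e3520b3b5bc33653

Since enc = plaintext ⊕ key, XORing both sides with plaintext gives key = plaintext ⊕ enc.
byte 0:   3 ⊕ 106 = 105
byte 1: 137 ⊕ 222 =  87
byte 2: 238 ⊕  10 = 228
byte 3: 134 ⊕ 101 = 227
byte 4: 213 ⊕ 135 =  82
byte 5:  74 ⊕  65 =  11
byte 6: 209 ⊕ 234 =  59
byte 7: 131 ⊕ 216 =  91
byte 8: 128 ⊕  67 = 195
byte 9: 180 ⊕ 130 =  54
byte 10: 236 ⊕ 191 =  83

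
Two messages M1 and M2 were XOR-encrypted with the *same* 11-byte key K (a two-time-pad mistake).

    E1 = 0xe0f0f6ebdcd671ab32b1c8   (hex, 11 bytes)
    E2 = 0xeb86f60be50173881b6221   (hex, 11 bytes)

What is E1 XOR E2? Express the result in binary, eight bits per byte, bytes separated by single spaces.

E1 ⊕ E2 = (M1 ⊕ K) ⊕ (M2 ⊕ K) = M1 ⊕ M2 — the shared key cancels under XOR.
byte 0: 224 ^ 235 =  11
byte 1: 240 ^ 134 = 118
byte 2: 246 ^ 246 =   0
byte 3: 235 ^  11 = 224
byte 4: 220 ^ 229 =  57
byte 5: 214 ^   1 = 215
byte 6: 113 ^ 115 =   2
byte 7: 171 ^ 136 =  35
byte 8:  50 ^  27 =  41
byte 9: 177 ^  98 = 211
byte 10: 200 ^  33 = 233

00001011 01110110 00000000 11100000 00111001 11010111 00000010 00100011 00101001 11010011 11101001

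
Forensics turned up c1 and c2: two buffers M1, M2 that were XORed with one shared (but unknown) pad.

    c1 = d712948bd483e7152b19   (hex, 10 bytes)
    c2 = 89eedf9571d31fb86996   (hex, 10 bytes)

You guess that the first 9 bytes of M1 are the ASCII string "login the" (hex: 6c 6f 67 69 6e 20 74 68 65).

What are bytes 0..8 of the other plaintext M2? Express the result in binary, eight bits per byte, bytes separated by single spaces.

00110010 10010011 00101100 01110111 11001011 01110000 10001100 11000101 00100111

First, c1 ⊕ c2 = (M1 ⊕ K) ⊕ (M2 ⊕ K) = M1 ⊕ M2, so the key drops out. Then M2 = (M1 ⊕ M2) ⊕ M1 over the first 9 bytes.
byte 0: (d7 ⊕ 89) ⊕ 6c = 5e ⊕ 6c = 32
byte 1: (12 ⊕ ee) ⊕ 6f = fc ⊕ 6f = 93
byte 2: (94 ⊕ df) ⊕ 67 = 4b ⊕ 67 = 2c
byte 3: (8b ⊕ 95) ⊕ 69 = 1e ⊕ 69 = 77
byte 4: (d4 ⊕ 71) ⊕ 6e = a5 ⊕ 6e = cb
byte 5: (83 ⊕ d3) ⊕ 20 = 50 ⊕ 20 = 70
byte 6: (e7 ⊕ 1f) ⊕ 74 = f8 ⊕ 74 = 8c
byte 7: (15 ⊕ b8) ⊕ 68 = ad ⊕ 68 = c5
byte 8: (2b ⊕ 69) ⊕ 65 = 42 ⊕ 65 = 27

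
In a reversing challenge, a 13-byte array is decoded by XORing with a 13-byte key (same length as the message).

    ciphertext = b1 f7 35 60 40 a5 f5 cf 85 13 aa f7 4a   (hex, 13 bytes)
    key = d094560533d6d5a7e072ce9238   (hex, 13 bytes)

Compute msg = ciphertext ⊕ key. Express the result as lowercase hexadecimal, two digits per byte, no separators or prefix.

61636365737320686561646572

byte 0: b1 XOR d0 = 61
byte 1: f7 XOR 94 = 63
byte 2: 35 XOR 56 = 63
byte 3: 60 XOR 05 = 65
byte 4: 40 XOR 33 = 73
byte 5: a5 XOR d6 = 73
byte 6: f5 XOR d5 = 20
byte 7: cf XOR a7 = 68
byte 8: 85 XOR e0 = 65
byte 9: 13 XOR 72 = 61
byte 10: aa XOR ce = 64
byte 11: f7 XOR 92 = 65
byte 12: 4a XOR 38 = 72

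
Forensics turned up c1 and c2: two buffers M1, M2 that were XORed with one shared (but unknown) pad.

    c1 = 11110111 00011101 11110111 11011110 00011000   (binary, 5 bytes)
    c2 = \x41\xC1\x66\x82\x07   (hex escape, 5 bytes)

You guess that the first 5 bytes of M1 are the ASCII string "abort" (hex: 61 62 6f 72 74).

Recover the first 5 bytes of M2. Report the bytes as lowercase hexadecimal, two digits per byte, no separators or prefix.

d7befe2e6b

First, c1 ⊕ c2 = (M1 ⊕ K) ⊕ (M2 ⊕ K) = M1 ⊕ M2, so the key drops out. Then M2 = (M1 ⊕ M2) ⊕ M1 over the first 5 bytes.
byte 0: (f7 xor 41) xor 61 = b6 xor 61 = d7
byte 1: (1d xor c1) xor 62 = dc xor 62 = be
byte 2: (f7 xor 66) xor 6f = 91 xor 6f = fe
byte 3: (de xor 82) xor 72 = 5c xor 72 = 2e
byte 4: (18 xor 07) xor 74 = 1f xor 74 = 6b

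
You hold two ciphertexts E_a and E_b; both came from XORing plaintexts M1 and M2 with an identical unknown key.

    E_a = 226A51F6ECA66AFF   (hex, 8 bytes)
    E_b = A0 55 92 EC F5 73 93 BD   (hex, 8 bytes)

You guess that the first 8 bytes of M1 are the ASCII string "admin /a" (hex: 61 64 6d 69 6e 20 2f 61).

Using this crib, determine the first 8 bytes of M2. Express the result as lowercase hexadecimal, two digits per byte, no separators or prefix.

e35bae7377f5d623

First, E_a ⊕ E_b = (M1 ⊕ K) ⊕ (M2 ⊕ K) = M1 ⊕ M2, so the key drops out. Then M2 = (M1 ⊕ M2) ⊕ M1 over the first 8 bytes.
byte 0: (22 ⊕ a0) ⊕ 61 = 82 ⊕ 61 = e3
byte 1: (6a ⊕ 55) ⊕ 64 = 3f ⊕ 64 = 5b
byte 2: (51 ⊕ 92) ⊕ 6d = c3 ⊕ 6d = ae
byte 3: (f6 ⊕ ec) ⊕ 69 = 1a ⊕ 69 = 73
byte 4: (ec ⊕ f5) ⊕ 6e = 19 ⊕ 6e = 77
byte 5: (a6 ⊕ 73) ⊕ 20 = d5 ⊕ 20 = f5
byte 6: (6a ⊕ 93) ⊕ 2f = f9 ⊕ 2f = d6
byte 7: (ff ⊕ bd) ⊕ 61 = 42 ⊕ 61 = 23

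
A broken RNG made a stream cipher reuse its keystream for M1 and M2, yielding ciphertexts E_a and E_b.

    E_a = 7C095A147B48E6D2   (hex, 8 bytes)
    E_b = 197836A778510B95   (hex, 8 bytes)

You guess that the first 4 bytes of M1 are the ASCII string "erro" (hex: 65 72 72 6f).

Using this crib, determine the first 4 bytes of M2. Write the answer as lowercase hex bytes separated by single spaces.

00 03 1e dc

First, E_a ⊕ E_b = (M1 ⊕ K) ⊕ (M2 ⊕ K) = M1 ⊕ M2, so the key drops out. Then M2 = (M1 ⊕ M2) ⊕ M1 over the first 4 bytes.
byte 0: (7c XOR 19) XOR 65 = 65 XOR 65 = 00
byte 1: (09 XOR 78) XOR 72 = 71 XOR 72 = 03
byte 2: (5a XOR 36) XOR 72 = 6c XOR 72 = 1e
byte 3: (14 XOR a7) XOR 6f = b3 XOR 6f = dc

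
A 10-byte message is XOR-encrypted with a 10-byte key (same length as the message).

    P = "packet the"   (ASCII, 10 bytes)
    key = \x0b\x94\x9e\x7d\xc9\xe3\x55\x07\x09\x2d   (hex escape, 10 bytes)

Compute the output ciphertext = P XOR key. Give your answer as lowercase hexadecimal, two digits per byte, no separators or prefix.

7bf5fd16ac9775736148

XOR is its own inverse, so applying the key byte-wise gives the result directly.
112 XOR  11 = 123
 97 XOR 148 = 245
 99 XOR 158 = 253
107 XOR 125 =  22
101 XOR 201 = 172
116 XOR 227 = 151
 32 XOR  85 = 117
116 XOR   7 = 115
104 XOR   9 =  97
101 XOR  45 =  72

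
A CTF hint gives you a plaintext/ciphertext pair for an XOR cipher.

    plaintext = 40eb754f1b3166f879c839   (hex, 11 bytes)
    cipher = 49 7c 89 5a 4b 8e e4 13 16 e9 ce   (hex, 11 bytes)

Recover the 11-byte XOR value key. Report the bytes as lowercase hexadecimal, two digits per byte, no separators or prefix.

Since cipher = plaintext ⊕ key, XORing both sides with plaintext gives key = plaintext ⊕ cipher.
40 ⊕ 49 = 09
eb ⊕ 7c = 97
75 ⊕ 89 = fc
4f ⊕ 5a = 15
1b ⊕ 4b = 50
31 ⊕ 8e = bf
66 ⊕ e4 = 82
f8 ⊕ 13 = eb
79 ⊕ 16 = 6f
c8 ⊕ e9 = 21
39 ⊕ ce = f7

0997fc1550bf82eb6f21f7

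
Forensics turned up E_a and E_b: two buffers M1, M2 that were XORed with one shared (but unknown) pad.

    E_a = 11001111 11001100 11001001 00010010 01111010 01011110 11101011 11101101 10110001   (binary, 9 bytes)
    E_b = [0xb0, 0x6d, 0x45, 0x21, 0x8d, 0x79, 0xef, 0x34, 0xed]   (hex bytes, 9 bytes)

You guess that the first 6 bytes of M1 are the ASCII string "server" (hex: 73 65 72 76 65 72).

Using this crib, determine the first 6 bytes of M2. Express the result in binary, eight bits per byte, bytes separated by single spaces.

00001100 11000100 11111110 01000101 10010010 01010101

First, E_a ⊕ E_b = (M1 ⊕ K) ⊕ (M2 ⊕ K) = M1 ⊕ M2, so the key drops out. Then M2 = (M1 ⊕ M2) ⊕ M1 over the first 6 bytes.
byte 0: (cf ⊕ b0) ⊕ 73 = 7f ⊕ 73 = 0c
byte 1: (cc ⊕ 6d) ⊕ 65 = a1 ⊕ 65 = c4
byte 2: (c9 ⊕ 45) ⊕ 72 = 8c ⊕ 72 = fe
byte 3: (12 ⊕ 21) ⊕ 76 = 33 ⊕ 76 = 45
byte 4: (7a ⊕ 8d) ⊕ 65 = f7 ⊕ 65 = 92
byte 5: (5e ⊕ 79) ⊕ 72 = 27 ⊕ 72 = 55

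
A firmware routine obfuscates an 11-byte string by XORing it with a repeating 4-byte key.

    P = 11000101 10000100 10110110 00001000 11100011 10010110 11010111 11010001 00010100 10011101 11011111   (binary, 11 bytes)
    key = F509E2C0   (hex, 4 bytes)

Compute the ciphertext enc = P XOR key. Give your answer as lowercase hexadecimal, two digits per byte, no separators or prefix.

308d54c8169f3511e1943d

The 4-byte key repeats, so the effective keystream is f5 09 e2 c0 f5 09 e2 c0 f5 09 e2.
byte 0: 197 ^ 245 =  48
byte 1: 132 ^   9 = 141
byte 2: 182 ^ 226 =  84
byte 3:   8 ^ 192 = 200
byte 4: 227 ^ 245 =  22
byte 5: 150 ^   9 = 159
byte 6: 215 ^ 226 =  53
byte 7: 209 ^ 192 =  17
byte 8:  20 ^ 245 = 225
byte 9: 157 ^   9 = 148
byte 10: 223 ^ 226 =  61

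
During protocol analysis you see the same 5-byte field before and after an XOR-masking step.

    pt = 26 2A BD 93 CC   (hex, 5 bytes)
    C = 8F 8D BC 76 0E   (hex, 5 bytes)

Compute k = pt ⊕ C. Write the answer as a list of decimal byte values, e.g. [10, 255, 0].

Since C = pt ⊕ k, XORing both sides with pt gives k = pt ⊕ C.
byte 0:  38 ⊕ 143 = 169
byte 1:  42 ⊕ 141 = 167
byte 2: 189 ⊕ 188 =   1
byte 3: 147 ⊕ 118 = 229
byte 4: 204 ⊕  14 = 194

[169, 167, 1, 229, 194]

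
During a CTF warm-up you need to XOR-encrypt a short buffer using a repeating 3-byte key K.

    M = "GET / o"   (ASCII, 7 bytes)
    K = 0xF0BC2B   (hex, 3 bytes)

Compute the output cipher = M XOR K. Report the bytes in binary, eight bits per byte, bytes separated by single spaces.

10110111 11111001 01111111 11010000 10010011 00001011 10011111

The 3-byte key repeats, so the effective keystream is f0 bc 2b f0 bc 2b f0.
byte 0: 47 ⊕ f0 = b7
byte 1: 45 ⊕ bc = f9
byte 2: 54 ⊕ 2b = 7f
byte 3: 20 ⊕ f0 = d0
byte 4: 2f ⊕ bc = 93
byte 5: 20 ⊕ 2b = 0b
byte 6: 6f ⊕ f0 = 9f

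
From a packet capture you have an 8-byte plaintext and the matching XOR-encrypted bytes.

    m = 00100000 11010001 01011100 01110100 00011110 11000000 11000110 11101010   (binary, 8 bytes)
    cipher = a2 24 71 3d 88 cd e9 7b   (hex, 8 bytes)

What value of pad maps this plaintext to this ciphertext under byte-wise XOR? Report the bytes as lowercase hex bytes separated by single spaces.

82 f5 2d 49 96 0d 2f 91

Since cipher = m ⊕ pad, XORing both sides with m gives pad = m ⊕ cipher.
00100000 ⊕ 10100010 = 10000010
11010001 ⊕ 00100100 = 11110101
01011100 ⊕ 01110001 = 00101101
01110100 ⊕ 00111101 = 01001001
00011110 ⊕ 10001000 = 10010110
11000000 ⊕ 11001101 = 00001101
11000110 ⊕ 11101001 = 00101111
11101010 ⊕ 01111011 = 10010001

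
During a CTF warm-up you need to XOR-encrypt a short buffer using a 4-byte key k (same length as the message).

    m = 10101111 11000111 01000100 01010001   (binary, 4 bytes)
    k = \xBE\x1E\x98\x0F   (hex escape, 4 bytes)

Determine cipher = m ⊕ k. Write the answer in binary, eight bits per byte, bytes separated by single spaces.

00010001 11011001 11011100 01011110

af xor be = 11
c7 xor 1e = d9
44 xor 98 = dc
51 xor 0f = 5e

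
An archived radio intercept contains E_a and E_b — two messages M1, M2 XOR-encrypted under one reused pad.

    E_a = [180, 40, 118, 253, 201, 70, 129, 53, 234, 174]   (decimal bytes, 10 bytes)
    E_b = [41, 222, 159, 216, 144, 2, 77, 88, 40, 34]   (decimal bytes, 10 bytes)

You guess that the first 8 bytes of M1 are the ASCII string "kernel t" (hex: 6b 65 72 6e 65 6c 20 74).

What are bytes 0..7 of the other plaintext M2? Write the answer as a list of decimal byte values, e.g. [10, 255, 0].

First, E_a ⊕ E_b = (M1 ⊕ K) ⊕ (M2 ⊕ K) = M1 ⊕ M2, so the key drops out. Then M2 = (M1 ⊕ M2) ⊕ M1 over the first 8 bytes.
byte 0: (b4 ⊕ 29) ⊕ 6b = 9d ⊕ 6b = f6
byte 1: (28 ⊕ de) ⊕ 65 = f6 ⊕ 65 = 93
byte 2: (76 ⊕ 9f) ⊕ 72 = e9 ⊕ 72 = 9b
byte 3: (fd ⊕ d8) ⊕ 6e = 25 ⊕ 6e = 4b
byte 4: (c9 ⊕ 90) ⊕ 65 = 59 ⊕ 65 = 3c
byte 5: (46 ⊕ 02) ⊕ 6c = 44 ⊕ 6c = 28
byte 6: (81 ⊕ 4d) ⊕ 20 = cc ⊕ 20 = ec
byte 7: (35 ⊕ 58) ⊕ 74 = 6d ⊕ 74 = 19

[246, 147, 155, 75, 60, 40, 236, 25]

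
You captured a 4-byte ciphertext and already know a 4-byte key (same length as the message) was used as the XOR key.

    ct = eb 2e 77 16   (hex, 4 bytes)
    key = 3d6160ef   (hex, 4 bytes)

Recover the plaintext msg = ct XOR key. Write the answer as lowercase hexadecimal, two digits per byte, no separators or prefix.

d64f17f9

11101011 ^ 00111101 = 11010110
00101110 ^ 01100001 = 01001111
01110111 ^ 01100000 = 00010111
00010110 ^ 11101111 = 11111001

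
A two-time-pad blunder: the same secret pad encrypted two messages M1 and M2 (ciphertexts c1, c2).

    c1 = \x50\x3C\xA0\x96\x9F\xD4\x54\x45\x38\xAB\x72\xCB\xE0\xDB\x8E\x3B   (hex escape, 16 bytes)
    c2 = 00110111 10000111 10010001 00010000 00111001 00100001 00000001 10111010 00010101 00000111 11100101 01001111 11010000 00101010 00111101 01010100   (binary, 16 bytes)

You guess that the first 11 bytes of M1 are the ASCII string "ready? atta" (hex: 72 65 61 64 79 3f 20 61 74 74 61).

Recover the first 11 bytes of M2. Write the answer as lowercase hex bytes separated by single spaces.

First, c1 ⊕ c2 = (M1 ⊕ K) ⊕ (M2 ⊕ K) = M1 ⊕ M2, so the key drops out. Then M2 = (M1 ⊕ M2) ⊕ M1 over the first 11 bytes.
byte 0: (50 ⊕ 37) ⊕ 72 = 67 ⊕ 72 = 15
byte 1: (3c ⊕ 87) ⊕ 65 = bb ⊕ 65 = de
byte 2: (a0 ⊕ 91) ⊕ 61 = 31 ⊕ 61 = 50
byte 3: (96 ⊕ 10) ⊕ 64 = 86 ⊕ 64 = e2
byte 4: (9f ⊕ 39) ⊕ 79 = a6 ⊕ 79 = df
byte 5: (d4 ⊕ 21) ⊕ 3f = f5 ⊕ 3f = ca
byte 6: (54 ⊕ 01) ⊕ 20 = 55 ⊕ 20 = 75
byte 7: (45 ⊕ ba) ⊕ 61 = ff ⊕ 61 = 9e
byte 8: (38 ⊕ 15) ⊕ 74 = 2d ⊕ 74 = 59
byte 9: (ab ⊕ 07) ⊕ 74 = ac ⊕ 74 = d8
byte 10: (72 ⊕ e5) ⊕ 61 = 97 ⊕ 61 = f6

15 de 50 e2 df ca 75 9e 59 d8 f6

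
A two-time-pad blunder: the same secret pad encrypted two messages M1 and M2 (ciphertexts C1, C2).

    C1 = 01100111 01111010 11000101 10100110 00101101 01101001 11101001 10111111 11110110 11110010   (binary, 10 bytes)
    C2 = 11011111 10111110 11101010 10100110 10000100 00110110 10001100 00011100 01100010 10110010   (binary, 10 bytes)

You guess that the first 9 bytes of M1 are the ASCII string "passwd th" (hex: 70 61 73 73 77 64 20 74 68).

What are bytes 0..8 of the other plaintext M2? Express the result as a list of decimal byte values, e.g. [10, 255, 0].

[200, 165, 92, 115, 222, 59, 69, 215, 252]

First, C1 ⊕ C2 = (M1 ⊕ K) ⊕ (M2 ⊕ K) = M1 ⊕ M2, so the key drops out. Then M2 = (M1 ⊕ M2) ⊕ M1 over the first 9 bytes.
byte 0: (67 ⊕ df) ⊕ 70 = b8 ⊕ 70 = c8
byte 1: (7a ⊕ be) ⊕ 61 = c4 ⊕ 61 = a5
byte 2: (c5 ⊕ ea) ⊕ 73 = 2f ⊕ 73 = 5c
byte 3: (a6 ⊕ a6) ⊕ 73 = 00 ⊕ 73 = 73
byte 4: (2d ⊕ 84) ⊕ 77 = a9 ⊕ 77 = de
byte 5: (69 ⊕ 36) ⊕ 64 = 5f ⊕ 64 = 3b
byte 6: (e9 ⊕ 8c) ⊕ 20 = 65 ⊕ 20 = 45
byte 7: (bf ⊕ 1c) ⊕ 74 = a3 ⊕ 74 = d7
byte 8: (f6 ⊕ 62) ⊕ 68 = 94 ⊕ 68 = fc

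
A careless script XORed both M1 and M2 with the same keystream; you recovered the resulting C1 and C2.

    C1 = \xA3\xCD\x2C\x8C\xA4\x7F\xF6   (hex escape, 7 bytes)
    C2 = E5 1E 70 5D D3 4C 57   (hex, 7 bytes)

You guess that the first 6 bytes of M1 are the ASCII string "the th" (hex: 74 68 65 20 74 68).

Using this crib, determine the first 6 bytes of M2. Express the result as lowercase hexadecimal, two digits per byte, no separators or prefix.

32bb39f1035b

First, C1 ⊕ C2 = (M1 ⊕ K) ⊕ (M2 ⊕ K) = M1 ⊕ M2, so the key drops out. Then M2 = (M1 ⊕ M2) ⊕ M1 over the first 6 bytes.
byte 0: (a3 ⊕ e5) ⊕ 74 = 46 ⊕ 74 = 32
byte 1: (cd ⊕ 1e) ⊕ 68 = d3 ⊕ 68 = bb
byte 2: (2c ⊕ 70) ⊕ 65 = 5c ⊕ 65 = 39
byte 3: (8c ⊕ 5d) ⊕ 20 = d1 ⊕ 20 = f1
byte 4: (a4 ⊕ d3) ⊕ 74 = 77 ⊕ 74 = 03
byte 5: (7f ⊕ 4c) ⊕ 68 = 33 ⊕ 68 = 5b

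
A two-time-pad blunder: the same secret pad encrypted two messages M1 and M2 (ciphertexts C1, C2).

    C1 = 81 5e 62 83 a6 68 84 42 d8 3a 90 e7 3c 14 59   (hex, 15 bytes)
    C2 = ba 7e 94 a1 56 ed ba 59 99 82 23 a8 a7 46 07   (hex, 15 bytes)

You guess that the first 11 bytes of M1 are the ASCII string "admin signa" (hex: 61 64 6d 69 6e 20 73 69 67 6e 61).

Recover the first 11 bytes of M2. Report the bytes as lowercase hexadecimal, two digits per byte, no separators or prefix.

5a449b4b9ea54d7226d6d2

First, C1 ⊕ C2 = (M1 ⊕ K) ⊕ (M2 ⊕ K) = M1 ⊕ M2, so the key drops out. Then M2 = (M1 ⊕ M2) ⊕ M1 over the first 11 bytes.
byte 0: (81 ⊕ ba) ⊕ 61 = 3b ⊕ 61 = 5a
byte 1: (5e ⊕ 7e) ⊕ 64 = 20 ⊕ 64 = 44
byte 2: (62 ⊕ 94) ⊕ 6d = f6 ⊕ 6d = 9b
byte 3: (83 ⊕ a1) ⊕ 69 = 22 ⊕ 69 = 4b
byte 4: (a6 ⊕ 56) ⊕ 6e = f0 ⊕ 6e = 9e
byte 5: (68 ⊕ ed) ⊕ 20 = 85 ⊕ 20 = a5
byte 6: (84 ⊕ ba) ⊕ 73 = 3e ⊕ 73 = 4d
byte 7: (42 ⊕ 59) ⊕ 69 = 1b ⊕ 69 = 72
byte 8: (d8 ⊕ 99) ⊕ 67 = 41 ⊕ 67 = 26
byte 9: (3a ⊕ 82) ⊕ 6e = b8 ⊕ 6e = d6
byte 10: (90 ⊕ 23) ⊕ 61 = b3 ⊕ 61 = d2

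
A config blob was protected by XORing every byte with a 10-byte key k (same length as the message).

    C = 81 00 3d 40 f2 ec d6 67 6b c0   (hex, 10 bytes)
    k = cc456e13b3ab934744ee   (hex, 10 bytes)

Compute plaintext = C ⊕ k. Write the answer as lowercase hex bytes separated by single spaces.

4d 45 53 53 41 47 45 20 2f 2e

XOR is its own inverse, so applying the key byte-wise gives the result directly.
81 ⊕ cc = 4d
00 ⊕ 45 = 45
3d ⊕ 6e = 53
40 ⊕ 13 = 53
f2 ⊕ b3 = 41
ec ⊕ ab = 47
d6 ⊕ 93 = 45
67 ⊕ 47 = 20
6b ⊕ 44 = 2f
c0 ⊕ ee = 2e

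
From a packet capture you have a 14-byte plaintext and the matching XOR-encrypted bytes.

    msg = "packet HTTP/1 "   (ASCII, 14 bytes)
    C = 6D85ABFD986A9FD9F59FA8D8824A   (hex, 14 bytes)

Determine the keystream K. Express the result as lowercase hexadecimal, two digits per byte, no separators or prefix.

1de4c896fd1ebf91a1cbf8f7b36a

Since C = msg ⊕ K, XORing both sides with msg gives K = msg ⊕ C.
70 ^ 6d = 1d
61 ^ 85 = e4
63 ^ ab = c8
6b ^ fd = 96
65 ^ 98 = fd
74 ^ 6a = 1e
20 ^ 9f = bf
48 ^ d9 = 91
54 ^ f5 = a1
54 ^ 9f = cb
50 ^ a8 = f8
2f ^ d8 = f7
31 ^ 82 = b3
20 ^ 4a = 6a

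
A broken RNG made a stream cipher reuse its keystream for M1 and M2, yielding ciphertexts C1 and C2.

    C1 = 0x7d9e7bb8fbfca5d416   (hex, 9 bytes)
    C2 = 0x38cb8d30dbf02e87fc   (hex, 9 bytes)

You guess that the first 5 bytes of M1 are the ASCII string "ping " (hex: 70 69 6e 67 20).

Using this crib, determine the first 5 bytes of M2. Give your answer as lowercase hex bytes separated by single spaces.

First, C1 ⊕ C2 = (M1 ⊕ K) ⊕ (M2 ⊕ K) = M1 ⊕ M2, so the key drops out. Then M2 = (M1 ⊕ M2) ⊕ M1 over the first 5 bytes.
byte 0: (7d xor 38) xor 70 = 45 xor 70 = 35
byte 1: (9e xor cb) xor 69 = 55 xor 69 = 3c
byte 2: (7b xor 8d) xor 6e = f6 xor 6e = 98
byte 3: (b8 xor 30) xor 67 = 88 xor 67 = ef
byte 4: (fb xor db) xor 20 = 20 xor 20 = 00

35 3c 98 ef 00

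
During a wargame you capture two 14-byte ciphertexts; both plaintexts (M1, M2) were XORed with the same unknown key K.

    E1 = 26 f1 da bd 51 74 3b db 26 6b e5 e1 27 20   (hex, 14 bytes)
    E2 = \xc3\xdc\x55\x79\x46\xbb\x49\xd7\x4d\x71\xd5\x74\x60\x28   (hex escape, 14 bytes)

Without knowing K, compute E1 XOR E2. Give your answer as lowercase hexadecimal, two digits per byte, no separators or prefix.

e52d8fc417cf720c6b1a30954708

E1 ⊕ E2 = (M1 ⊕ K) ⊕ (M2 ⊕ K) = M1 ⊕ M2 — the shared key cancels under XOR.
byte 0:  38 XOR 195 = 229
byte 1: 241 XOR 220 =  45
byte 2: 218 XOR  85 = 143
byte 3: 189 XOR 121 = 196
byte 4:  81 XOR  70 =  23
byte 5: 116 XOR 187 = 207
byte 6:  59 XOR  73 = 114
byte 7: 219 XOR 215 =  12
byte 8:  38 XOR  77 = 107
byte 9: 107 XOR 113 =  26
byte 10: 229 XOR 213 =  48
byte 11: 225 XOR 116 = 149
byte 12:  39 XOR  96 =  71
byte 13:  32 XOR  40 =   8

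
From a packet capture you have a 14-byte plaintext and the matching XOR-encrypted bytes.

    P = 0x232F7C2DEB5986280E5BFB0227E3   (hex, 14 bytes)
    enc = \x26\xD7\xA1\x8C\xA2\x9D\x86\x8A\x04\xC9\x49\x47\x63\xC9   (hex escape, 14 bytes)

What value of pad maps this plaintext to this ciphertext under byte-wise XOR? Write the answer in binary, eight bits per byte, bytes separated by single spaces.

Since enc = P ⊕ pad, XORing both sides with P gives pad = P ⊕ enc.
23 XOR 26 = 05
2f XOR d7 = f8
7c XOR a1 = dd
2d XOR 8c = a1
eb XOR a2 = 49
59 XOR 9d = c4
86 XOR 86 = 00
28 XOR 8a = a2
0e XOR 04 = 0a
5b XOR c9 = 92
fb XOR 49 = b2
02 XOR 47 = 45
27 XOR 63 = 44
e3 XOR c9 = 2a

00000101 11111000 11011101 10100001 01001001 11000100 00000000 10100010 00001010 10010010 10110010 01000101 01000100 00101010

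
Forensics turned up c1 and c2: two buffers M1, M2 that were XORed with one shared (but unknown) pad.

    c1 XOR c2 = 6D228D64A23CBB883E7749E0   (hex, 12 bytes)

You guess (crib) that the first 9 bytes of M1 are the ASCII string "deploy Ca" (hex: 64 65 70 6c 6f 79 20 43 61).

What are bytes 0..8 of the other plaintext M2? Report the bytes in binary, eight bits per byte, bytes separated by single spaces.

00001001 01000111 11111101 00001000 11001101 01000101 10011011 11001011 01011111

Since c1 ⊕ c2 = M1 ⊕ M2, XORing with the guessed M1 bytes yields the corresponding M2 bytes: M2 = (c1 ⊕ c2) ⊕ M1.
6d ^ 64 = 09
22 ^ 65 = 47
8d ^ 70 = fd
64 ^ 6c = 08
a2 ^ 6f = cd
3c ^ 79 = 45
bb ^ 20 = 9b
88 ^ 43 = cb
3e ^ 61 = 5f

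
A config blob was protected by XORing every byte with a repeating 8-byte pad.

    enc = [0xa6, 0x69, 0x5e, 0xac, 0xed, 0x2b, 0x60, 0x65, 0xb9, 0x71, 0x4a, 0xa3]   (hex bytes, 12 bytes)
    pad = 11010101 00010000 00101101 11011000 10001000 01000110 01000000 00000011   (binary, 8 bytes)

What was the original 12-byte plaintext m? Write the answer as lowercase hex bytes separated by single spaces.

The 8-byte key repeats, so the effective keystream is d5 10 2d d8 88 46 40 03 d5 10 2d d8.
byte 0: a6 XOR d5 = 73
byte 1: 69 XOR 10 = 79
byte 2: 5e XOR 2d = 73
byte 3: ac XOR d8 = 74
byte 4: ed XOR 88 = 65
byte 5: 2b XOR 46 = 6d
byte 6: 60 XOR 40 = 20
byte 7: 65 XOR 03 = 66
byte 8: b9 XOR d5 = 6c
byte 9: 71 XOR 10 = 61
byte 10: 4a XOR 2d = 67
byte 11: a3 XOR d8 = 7b

73 79 73 74 65 6d 20 66 6c 61 67 7b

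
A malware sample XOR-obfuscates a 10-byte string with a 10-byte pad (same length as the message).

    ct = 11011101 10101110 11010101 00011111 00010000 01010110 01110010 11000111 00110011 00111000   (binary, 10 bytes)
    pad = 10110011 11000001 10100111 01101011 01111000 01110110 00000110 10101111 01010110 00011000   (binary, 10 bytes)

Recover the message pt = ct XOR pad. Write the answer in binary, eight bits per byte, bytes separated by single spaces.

221 XOR 179 = 110
174 XOR 193 = 111
213 XOR 167 = 114
 31 XOR 107 = 116
 16 XOR 120 = 104
 86 XOR 118 =  32
114 XOR   6 = 116
199 XOR 175 = 104
 51 XOR  86 = 101
 56 XOR  24 =  32

01101110 01101111 01110010 01110100 01101000 00100000 01110100 01101000 01100101 00100000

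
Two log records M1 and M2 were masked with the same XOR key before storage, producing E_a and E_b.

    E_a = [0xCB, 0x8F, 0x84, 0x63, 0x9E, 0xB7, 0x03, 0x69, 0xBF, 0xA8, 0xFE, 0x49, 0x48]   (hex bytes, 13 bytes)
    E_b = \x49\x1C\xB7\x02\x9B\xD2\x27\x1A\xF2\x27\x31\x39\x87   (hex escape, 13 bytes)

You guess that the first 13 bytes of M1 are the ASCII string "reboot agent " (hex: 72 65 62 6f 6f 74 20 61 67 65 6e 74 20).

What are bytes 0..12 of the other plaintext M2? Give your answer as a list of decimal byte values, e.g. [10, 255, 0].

[240, 246, 81, 14, 106, 17, 4, 18, 42, 234, 161, 4, 239]

First, E_a ⊕ E_b = (M1 ⊕ K) ⊕ (M2 ⊕ K) = M1 ⊕ M2, so the key drops out. Then M2 = (M1 ⊕ M2) ⊕ M1 over the first 13 bytes.
byte 0: (cb ^ 49) ^ 72 = 82 ^ 72 = f0
byte 1: (8f ^ 1c) ^ 65 = 93 ^ 65 = f6
byte 2: (84 ^ b7) ^ 62 = 33 ^ 62 = 51
byte 3: (63 ^ 02) ^ 6f = 61 ^ 6f = 0e
byte 4: (9e ^ 9b) ^ 6f = 05 ^ 6f = 6a
byte 5: (b7 ^ d2) ^ 74 = 65 ^ 74 = 11
byte 6: (03 ^ 27) ^ 20 = 24 ^ 20 = 04
byte 7: (69 ^ 1a) ^ 61 = 73 ^ 61 = 12
byte 8: (bf ^ f2) ^ 67 = 4d ^ 67 = 2a
byte 9: (a8 ^ 27) ^ 65 = 8f ^ 65 = ea
byte 10: (fe ^ 31) ^ 6e = cf ^ 6e = a1
byte 11: (49 ^ 39) ^ 74 = 70 ^ 74 = 04
byte 12: (48 ^ 87) ^ 20 = cf ^ 20 = ef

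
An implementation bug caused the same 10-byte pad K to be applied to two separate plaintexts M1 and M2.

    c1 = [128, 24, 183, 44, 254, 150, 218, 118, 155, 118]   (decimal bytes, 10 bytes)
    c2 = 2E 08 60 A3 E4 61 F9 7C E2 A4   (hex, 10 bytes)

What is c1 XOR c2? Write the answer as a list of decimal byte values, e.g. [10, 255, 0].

c1 ⊕ c2 = (M1 ⊕ K) ⊕ (M2 ⊕ K) = M1 ⊕ M2 — the shared key cancels under XOR.
byte 0: 80 ⊕ 2e = ae
byte 1: 18 ⊕ 08 = 10
byte 2: b7 ⊕ 60 = d7
byte 3: 2c ⊕ a3 = 8f
byte 4: fe ⊕ e4 = 1a
byte 5: 96 ⊕ 61 = f7
byte 6: da ⊕ f9 = 23
byte 7: 76 ⊕ 7c = 0a
byte 8: 9b ⊕ e2 = 79
byte 9: 76 ⊕ a4 = d2

[174, 16, 215, 143, 26, 247, 35, 10, 121, 210]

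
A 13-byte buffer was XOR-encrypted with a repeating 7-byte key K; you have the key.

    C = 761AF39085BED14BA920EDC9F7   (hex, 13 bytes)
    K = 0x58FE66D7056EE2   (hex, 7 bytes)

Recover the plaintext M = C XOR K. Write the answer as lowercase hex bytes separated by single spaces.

2e e4 95 47 80 d0 33 13 57 46 3a cc 99

The 7-byte key repeats, so the effective keystream is 58 fe 66 d7 05 6e e2 58 fe 66 d7 05 6e.
byte 0: 76 ^ 58 = 2e
byte 1: 1a ^ fe = e4
byte 2: f3 ^ 66 = 95
byte 3: 90 ^ d7 = 47
byte 4: 85 ^ 05 = 80
byte 5: be ^ 6e = d0
byte 6: d1 ^ e2 = 33
byte 7: 4b ^ 58 = 13
byte 8: a9 ^ fe = 57
byte 9: 20 ^ 66 = 46
byte 10: ed ^ d7 = 3a
byte 11: c9 ^ 05 = cc
byte 12: f7 ^ 6e = 99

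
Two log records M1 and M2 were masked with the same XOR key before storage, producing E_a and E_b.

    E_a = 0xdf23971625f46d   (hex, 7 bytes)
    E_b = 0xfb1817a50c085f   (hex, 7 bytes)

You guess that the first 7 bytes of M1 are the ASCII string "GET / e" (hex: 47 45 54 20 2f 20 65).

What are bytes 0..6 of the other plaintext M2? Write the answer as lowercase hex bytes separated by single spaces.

First, E_a ⊕ E_b = (M1 ⊕ K) ⊕ (M2 ⊕ K) = M1 ⊕ M2, so the key drops out. Then M2 = (M1 ⊕ M2) ⊕ M1 over the first 7 bytes.
byte 0: (df xor fb) xor 47 = 24 xor 47 = 63
byte 1: (23 xor 18) xor 45 = 3b xor 45 = 7e
byte 2: (97 xor 17) xor 54 = 80 xor 54 = d4
byte 3: (16 xor a5) xor 20 = b3 xor 20 = 93
byte 4: (25 xor 0c) xor 2f = 29 xor 2f = 06
byte 5: (f4 xor 08) xor 20 = fc xor 20 = dc
byte 6: (6d xor 5f) xor 65 = 32 xor 65 = 57

63 7e d4 93 06 dc 57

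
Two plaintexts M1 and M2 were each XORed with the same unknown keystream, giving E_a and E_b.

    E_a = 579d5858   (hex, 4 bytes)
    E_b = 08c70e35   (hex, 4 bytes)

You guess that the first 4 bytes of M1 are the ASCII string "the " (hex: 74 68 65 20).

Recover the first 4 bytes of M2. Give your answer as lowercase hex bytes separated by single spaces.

First, E_a ⊕ E_b = (M1 ⊕ K) ⊕ (M2 ⊕ K) = M1 ⊕ M2, so the key drops out. Then M2 = (M1 ⊕ M2) ⊕ M1 over the first 4 bytes.
byte 0: (57 XOR 08) XOR 74 = 5f XOR 74 = 2b
byte 1: (9d XOR c7) XOR 68 = 5a XOR 68 = 32
byte 2: (58 XOR 0e) XOR 65 = 56 XOR 65 = 33
byte 3: (58 XOR 35) XOR 20 = 6d XOR 20 = 4d

2b 32 33 4d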